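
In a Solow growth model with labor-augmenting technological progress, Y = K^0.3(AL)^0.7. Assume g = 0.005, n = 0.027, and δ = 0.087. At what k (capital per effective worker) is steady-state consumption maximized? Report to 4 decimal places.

k_gold ≈ 3.7469

The effective depreciation rate is n + g + δ = 0.027 + 0.005 + 0.087 = 0.119.
Setting f'(k) = n+g+δ gives 0.3·k^(0.3−1) = 0.119, hence k_gold = (0.3/0.119)^(1/0.7) ≈ 3.7469.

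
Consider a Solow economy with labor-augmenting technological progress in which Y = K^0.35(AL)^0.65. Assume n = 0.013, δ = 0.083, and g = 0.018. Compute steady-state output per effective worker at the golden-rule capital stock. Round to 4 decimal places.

n + g + δ = 0.013 + 0.018 + 0.083 = 0.114.
Golden rule sets MPK = n+g+δ: 0.35·k^(0.35−1) = 0.114, so k_gold = (0.35/0.114)^(1/0.65) ≈ 5.6167.
Output: y_gold = k_gold^0.35 = 5.6167^0.35 ≈ 1.8294.

y_gold ≈ 1.8294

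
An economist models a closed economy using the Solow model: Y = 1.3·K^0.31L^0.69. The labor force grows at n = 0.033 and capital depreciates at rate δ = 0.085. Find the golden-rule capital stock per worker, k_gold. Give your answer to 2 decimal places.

n + δ = 0.033 + 0.085 = 0.118.
Setting f'(k) = n+δ gives 0.31·1.3·k^(0.31−1) = 0.118, hence k_gold = (0.31·1.3/0.118)^(1/0.69) ≈ 5.9303.

k_gold ≈ 5.93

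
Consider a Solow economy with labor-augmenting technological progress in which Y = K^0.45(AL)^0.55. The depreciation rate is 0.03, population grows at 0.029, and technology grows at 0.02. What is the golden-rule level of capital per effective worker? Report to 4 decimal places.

The effective depreciation rate is n + g + δ = 0.029 + 0.02 + 0.03 = 0.079.
Setting f'(k) = n+g+δ gives 0.45·k^(0.45−1) = 0.079, hence k_gold = (0.45/0.079)^(1/0.55) ≈ 23.6479.

k_gold ≈ 23.6479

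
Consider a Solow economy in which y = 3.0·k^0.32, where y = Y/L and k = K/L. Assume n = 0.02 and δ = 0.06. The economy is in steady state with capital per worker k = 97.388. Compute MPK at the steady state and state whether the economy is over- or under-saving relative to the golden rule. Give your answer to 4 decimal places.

over-saving; MPK ≈ 0.0427

n + δ = 0.02 + 0.06 = 0.08.
MPK = 0.32·3.0·k^(0.32−1) = 0.32·3.0·97.388^(-0.68) ≈ 0.0427.
MPK < 0.08, so the economy is dynamically inefficient (over-saving).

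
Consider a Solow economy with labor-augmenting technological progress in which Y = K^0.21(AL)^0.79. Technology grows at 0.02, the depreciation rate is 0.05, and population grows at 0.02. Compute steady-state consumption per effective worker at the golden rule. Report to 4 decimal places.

c_gold ≈ 0.9896

n + g + δ = 0.02 + 0.02 + 0.05 = 0.09.
Maximizing c = f(k) − (n+g+δ)·k gives f'(k) = n+g+δ, i.e. 0.21·k^(0.21−1) = 0.09, so k_gold = (0.21/0.09)^(1/0.79) ≈ 2.9228.
y_gold = 2.9228^0.21 ≈ 1.2526.
c_gold = y_gold − (n+g+δ)·k_gold = 1.2526 − 0.09·2.9228 ≈ 0.9896.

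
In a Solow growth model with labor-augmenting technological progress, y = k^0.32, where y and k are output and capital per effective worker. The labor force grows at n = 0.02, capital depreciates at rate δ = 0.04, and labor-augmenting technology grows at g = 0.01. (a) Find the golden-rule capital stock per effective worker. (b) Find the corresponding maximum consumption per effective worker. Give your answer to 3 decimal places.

(a) k_gold ≈ 9.347; (b) c_gold ≈ 1.390

The effective depreciation rate is n + g + δ = 0.02 + 0.01 + 0.04 = 0.07.
At the golden rule the marginal product of capital equals n+g+δ: 0.32·k^(0.32−1) = 0.07. Solving, k_gold = (0.32/0.07)^(1/0.68) ≈ 9.3468.
y_gold = 9.3468^0.32 ≈ 2.0446; c_gold = y_gold − 0.07·k_gold ≈ 1.3903.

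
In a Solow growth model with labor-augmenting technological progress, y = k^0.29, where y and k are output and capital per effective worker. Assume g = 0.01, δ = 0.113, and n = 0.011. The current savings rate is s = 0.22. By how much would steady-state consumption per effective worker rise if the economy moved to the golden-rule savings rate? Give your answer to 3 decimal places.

Capital per effective worker breaks even when investment replaces (n + g + δ)·k; here n + g + δ = 0.134.
Current steady state (s = 0.22): k* = (0.22/0.134)^(1/0.71) ≈ 2.0103, y* = 2.0103^0.29 ≈ 1.2245, c* = (1−0.22)·1.2245 ≈ 0.9551.
At the golden rule the marginal product of capital equals n+g+δ: 0.29·k^(0.29−1) = 0.134. Solving, k_gold = (0.29/0.134)^(1/0.71) ≈ 2.9665.
y_gold = 2.9665^0.29 ≈ 1.3707, c_gold = y_gold − 0.134·k_gold ≈ 0.9732.
Gain: Δc = 0.9732 − 0.9551 ≈ 0.0181.

Δc ≈ 0.018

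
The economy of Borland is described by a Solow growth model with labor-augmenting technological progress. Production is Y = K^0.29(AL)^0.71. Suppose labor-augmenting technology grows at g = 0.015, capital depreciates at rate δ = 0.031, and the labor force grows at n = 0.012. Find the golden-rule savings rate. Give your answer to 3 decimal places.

Break-even investment rate: n + g + δ = 0.012 + 0.015 + 0.031 = 0.058.
At the golden rule MPK = n+g+δ, and in any Cobb-Douglas steady state s = (n+g+δ)·k/y = MPK·k/y = capital's share 0.29.

s_gold = 0.290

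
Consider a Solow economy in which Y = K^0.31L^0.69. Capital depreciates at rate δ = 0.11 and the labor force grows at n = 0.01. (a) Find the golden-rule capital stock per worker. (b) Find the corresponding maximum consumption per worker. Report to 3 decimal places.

(a) k_gold ≈ 3.957; (b) c_gold ≈ 1.057

Break-even investment rate: n + δ = 0.01 + 0.11 = 0.12.
At the golden rule the marginal product of capital equals n+δ: 0.31·k^(0.31−1) = 0.12. Solving, k_gold = (0.31/0.12)^(1/0.69) ≈ 3.9570.
y_gold = 3.9570^0.31 ≈ 1.5317; c_gold = y_gold − 0.12·k_gold ≈ 1.0569.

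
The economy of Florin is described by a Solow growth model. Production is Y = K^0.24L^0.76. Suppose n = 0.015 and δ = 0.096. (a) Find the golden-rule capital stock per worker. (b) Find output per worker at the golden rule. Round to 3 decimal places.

(a) k_gold ≈ 2.758; (b) y_gold ≈ 1.276

Break-even investment rate: n + δ = 0.015 + 0.096 = 0.111.
Maximizing c = f(k) − (n+δ)·k gives f'(k) = n+δ, i.e. 0.24·k^(0.24−1) = 0.111, so k_gold = (0.24/0.111)^(1/0.76) ≈ 2.7583.
y_gold = 2.7583^0.24 ≈ 1.2757.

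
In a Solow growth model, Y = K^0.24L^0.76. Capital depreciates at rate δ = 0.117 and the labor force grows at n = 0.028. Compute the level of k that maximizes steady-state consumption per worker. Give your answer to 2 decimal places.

Capital per worker breaks even when investment replaces (n + δ)·k; here n + δ = 0.145.
Setting f'(k) = n+δ gives 0.24·k^(0.24−1) = 0.145, hence k_gold = (0.24/0.145)^(1/0.76) ≈ 1.9407.

k_gold ≈ 1.94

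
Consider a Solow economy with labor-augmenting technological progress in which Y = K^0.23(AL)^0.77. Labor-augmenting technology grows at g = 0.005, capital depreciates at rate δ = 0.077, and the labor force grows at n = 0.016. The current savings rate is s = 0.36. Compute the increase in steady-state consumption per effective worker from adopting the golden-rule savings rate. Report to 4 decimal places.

The effective depreciation rate is n + g + δ = 0.016 + 0.005 + 0.077 = 0.098.
Current steady state (s = 0.36): k* = (0.36/0.098)^(1/0.77) ≈ 5.4183, y* = 5.4183^0.23 ≈ 1.4750, c* = (1−0.36)·1.4750 ≈ 0.9440.
At the golden rule the marginal product of capital equals n+g+δ: 0.23·k^(0.23−1) = 0.098. Solving, k_gold = (0.23/0.098)^(1/0.77) ≈ 3.0281.
y_gold = 3.0281^0.23 ≈ 1.2902, c_gold = y_gold − 0.098·k_gold ≈ 0.9935.
Gain: Δc = 0.9935 − 0.9440 ≈ 0.0495.

Δc ≈ 0.0495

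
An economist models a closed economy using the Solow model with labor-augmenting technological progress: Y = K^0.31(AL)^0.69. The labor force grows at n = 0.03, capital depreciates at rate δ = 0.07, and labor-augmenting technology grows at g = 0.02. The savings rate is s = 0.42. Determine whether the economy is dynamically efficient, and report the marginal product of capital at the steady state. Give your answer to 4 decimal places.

Capital per effective worker breaks even when investment replaces (n + g + δ)·k; here n + g + δ = 0.12.
Steady-state k*: s·k^0.31 = 0.12·k gives k* = (0.42/0.12)^(1/0.69) ≈ 6.1448.
MPK = 0.31·6.1448^(-0.69) ≈ 0.0886.
MPK < n+g+δ = 0.12, so the economy is dynamically inefficient (over-saving).

dynamically inefficient; MPK ≈ 0.0886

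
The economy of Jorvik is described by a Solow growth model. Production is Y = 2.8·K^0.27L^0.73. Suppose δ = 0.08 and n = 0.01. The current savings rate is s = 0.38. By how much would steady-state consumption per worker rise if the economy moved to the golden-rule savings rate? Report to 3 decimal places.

Capital per worker breaks even when investment replaces (n + δ)·k; here n + δ = 0.09.
Current steady state (s = 0.38): k* = (0.38·2.8/0.09)^(1/0.73) ≈ 29.4748, y* = 2.8·29.4748^0.27 ≈ 6.9809, c* = (1−0.38)·6.9809 ≈ 4.3281.
Maximizing c = f(k) − (n+δ)·k gives f'(k) = n+δ, i.e. 0.27·2.8·k^(0.27−1) = 0.09, so k_gold = (0.27·2.8/0.09)^(1/0.73) ≈ 18.4559.
y_gold = 2.8·18.4559^0.27 ≈ 6.1520, c_gold = y_gold − 0.09·k_gold ≈ 4.4909.
Gain: Δc = 4.4909 − 4.3281 ≈ 0.1628.

Δc ≈ 0.163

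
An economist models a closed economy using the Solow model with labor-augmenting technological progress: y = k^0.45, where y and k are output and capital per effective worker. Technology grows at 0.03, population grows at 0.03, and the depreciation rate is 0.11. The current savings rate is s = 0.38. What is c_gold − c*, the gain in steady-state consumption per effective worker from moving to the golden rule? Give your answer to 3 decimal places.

n + g + δ = 0.03 + 0.03 + 0.11 = 0.17.
Current steady state (s = 0.38): k* = (0.38/0.17)^(1/0.55) ≈ 4.3167, y* = 4.3167^0.45 ≈ 1.9312, c* = (1−0.38)·1.9312 ≈ 1.1973.
Maximizing c = f(k) − (n+g+δ)·k gives f'(k) = n+g+δ, i.e. 0.45·k^(0.45−1) = 0.17, so k_gold = (0.45/0.17)^(1/0.55) ≈ 5.8703.
y_gold = 5.8703^0.45 ≈ 2.2177, c_gold = y_gold − 0.17·k_gold ≈ 1.2197.
Gain: Δc = 1.2197 − 1.1973 ≈ 0.0224.

Δc ≈ 0.022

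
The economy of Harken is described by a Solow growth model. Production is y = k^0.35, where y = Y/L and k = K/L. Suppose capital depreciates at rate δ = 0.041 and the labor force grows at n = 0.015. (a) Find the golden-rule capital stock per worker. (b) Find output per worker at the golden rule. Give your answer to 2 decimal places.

n + δ = 0.015 + 0.041 = 0.056.
Setting f'(k) = n+δ gives 0.35·k^(0.35−1) = 0.056, hence k_gold = (0.35/0.056)^(1/0.65) ≈ 16.7661.
y_gold = 16.7661^0.35 ≈ 2.6826.

(a) k_gold ≈ 16.77; (b) y_gold ≈ 2.68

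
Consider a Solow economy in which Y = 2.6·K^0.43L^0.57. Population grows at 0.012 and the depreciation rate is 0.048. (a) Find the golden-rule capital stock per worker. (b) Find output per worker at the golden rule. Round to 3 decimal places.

(a) k_gold ≈ 169.270; (b) y_gold ≈ 23.619

n + δ = 0.012 + 0.048 = 0.06.
Setting f'(k) = n+δ gives 0.43·2.6·k^(0.43−1) = 0.06, hence k_gold = (0.43·2.6/0.06)^(1/0.57) ≈ 169.2700.
y_gold = 2.6·169.2700^0.43 ≈ 23.6191.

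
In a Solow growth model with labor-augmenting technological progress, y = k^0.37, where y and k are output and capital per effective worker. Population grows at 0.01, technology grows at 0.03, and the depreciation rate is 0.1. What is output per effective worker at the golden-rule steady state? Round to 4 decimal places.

n + g + δ = 0.01 + 0.03 + 0.1 = 0.14.
Maximizing c = f(k) − (n+g+δ)·k gives f'(k) = n+g+δ, i.e. 0.37·k^(0.37−1) = 0.14, so k_gold = (0.37/0.14)^(1/0.63) ≈ 4.6769.
Output: y_gold = k_gold^0.37 = 4.6769^0.37 ≈ 1.7696.

y_gold ≈ 1.7696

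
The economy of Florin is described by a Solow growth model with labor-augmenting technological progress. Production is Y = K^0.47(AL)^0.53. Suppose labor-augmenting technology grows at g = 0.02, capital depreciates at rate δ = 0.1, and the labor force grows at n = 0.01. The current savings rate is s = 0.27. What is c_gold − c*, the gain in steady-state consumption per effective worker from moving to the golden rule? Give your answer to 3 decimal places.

Δc ≈ 0.261

Break-even investment rate: n + g + δ = 0.01 + 0.02 + 0.1 = 0.13.
Current steady state (s = 0.27): k* = (0.27/0.13)^(1/0.53) ≈ 3.9711, y* = 3.9711^0.47 ≈ 1.9120, c* = (1−0.27)·1.9120 ≈ 1.3958.
At the golden rule the marginal product of capital equals n+g+δ: 0.47·k^(0.47−1) = 0.13. Solving, k_gold = (0.47/0.13)^(1/0.53) ≈ 11.3011.
y_gold = 11.3011^0.47 ≈ 3.1258, c_gold = y_gold − 0.13·k_gold ≈ 1.6567.
Gain: Δc = 1.6567 − 1.3958 ≈ 0.2609.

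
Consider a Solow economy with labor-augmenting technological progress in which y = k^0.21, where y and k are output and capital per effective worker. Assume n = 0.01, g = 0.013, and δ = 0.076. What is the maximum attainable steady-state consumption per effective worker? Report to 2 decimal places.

c_gold ≈ 0.96

The effective depreciation rate is n + g + δ = 0.01 + 0.013 + 0.076 = 0.099.
Maximizing c = f(k) − (n+g+δ)·k gives f'(k) = n+g+δ, i.e. 0.21·k^(0.21−1) = 0.099, so k_gold = (0.21/0.099)^(1/0.79) ≈ 2.5906.
y_gold = 2.5906^0.21 ≈ 1.2213.
c_gold = y_gold − (n+g+δ)·k_gold = 1.2213 − 0.099·2.5906 ≈ 0.9648.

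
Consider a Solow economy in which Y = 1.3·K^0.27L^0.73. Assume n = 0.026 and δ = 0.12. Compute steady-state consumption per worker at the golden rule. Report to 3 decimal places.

c_gold ≈ 1.313

Break-even investment rate: n + δ = 0.026 + 0.12 = 0.146.
Golden rule sets MPK = n+δ: 0.27·1.3·k^(0.27−1) = 0.146, so k_gold = (0.27·1.3/0.146)^(1/0.73) ≈ 3.3255.
y_gold = 1.3·3.3255^0.27 ≈ 1.7982.
c_gold = y_gold − (n+δ)·k_gold = 1.7982 − 0.146·3.3255 ≈ 1.3127.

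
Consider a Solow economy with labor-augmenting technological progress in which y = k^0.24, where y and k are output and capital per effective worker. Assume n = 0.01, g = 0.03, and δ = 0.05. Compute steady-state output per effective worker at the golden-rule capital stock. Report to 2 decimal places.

n + g + δ = 0.01 + 0.03 + 0.05 = 0.09.
At the golden rule the marginal product of capital equals n+g+δ: 0.24·k^(0.24−1) = 0.09. Solving, k_gold = (0.24/0.09)^(1/0.76) ≈ 3.6348.
Output: y_gold = k_gold^0.24 = 3.6348^0.24 ≈ 1.3631.

y_gold ≈ 1.36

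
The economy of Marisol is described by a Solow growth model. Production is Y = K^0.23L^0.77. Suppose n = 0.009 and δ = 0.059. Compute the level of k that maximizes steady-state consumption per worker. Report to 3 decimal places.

k_gold ≈ 4.867

Break-even investment rate: n + δ = 0.009 + 0.059 = 0.068.
Maximizing c = f(k) − (n+δ)·k gives f'(k) = n+δ, i.e. 0.23·k^(0.23−1) = 0.068, so k_gold = (0.23/0.068)^(1/0.77) ≈ 4.8674.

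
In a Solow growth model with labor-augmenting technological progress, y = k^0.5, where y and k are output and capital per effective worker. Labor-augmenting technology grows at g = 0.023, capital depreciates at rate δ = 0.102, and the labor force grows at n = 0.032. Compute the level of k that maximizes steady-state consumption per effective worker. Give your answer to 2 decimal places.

k_gold ≈ 10.14

n + g + δ = 0.032 + 0.023 + 0.102 = 0.157.
Golden rule sets MPK = n+g+δ: 0.5·k^(0.5−1) = 0.157, so k_gold = (0.5/0.157)^(1/0.5) ≈ 10.1424.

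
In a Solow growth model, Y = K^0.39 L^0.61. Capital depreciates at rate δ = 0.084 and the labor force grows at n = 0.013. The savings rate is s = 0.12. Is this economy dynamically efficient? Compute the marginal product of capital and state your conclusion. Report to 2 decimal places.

dynamically efficient; MPK ≈ 0.32

n + δ = 0.013 + 0.084 = 0.097.
Steady-state k*: s·k^0.39 = 0.097·k gives k* = (0.12/0.097)^(1/0.61) ≈ 1.4174.
MPK = 0.39·1.4174^(-0.61) ≈ 0.3153.
MPK > n+δ = 0.097, so the economy is dynamically efficient (under-saving).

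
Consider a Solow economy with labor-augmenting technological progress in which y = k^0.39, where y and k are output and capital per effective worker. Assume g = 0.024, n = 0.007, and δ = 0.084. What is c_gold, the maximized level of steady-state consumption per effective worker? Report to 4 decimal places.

Capital per effective worker breaks even when investment replaces (n + g + δ)·k; here n + g + δ = 0.115.
Golden rule sets MPK = n+g+δ: 0.39·k^(0.39−1) = 0.115, so k_gold = (0.39/0.115)^(1/0.61) ≈ 7.4038.
y_gold = 7.4038^0.39 ≈ 2.1832.
c_gold = y_gold − (n+g+δ)·k_gold = 2.1832 − 0.115·7.4038 ≈ 1.3317.

c_gold ≈ 1.3317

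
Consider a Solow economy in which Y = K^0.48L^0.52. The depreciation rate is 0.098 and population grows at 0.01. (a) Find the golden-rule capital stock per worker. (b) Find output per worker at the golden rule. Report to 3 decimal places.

(a) k_gold ≈ 17.612; (b) y_gold ≈ 3.963

The effective depreciation rate is n + δ = 0.01 + 0.098 = 0.108.
At the golden rule the marginal product of capital equals n+δ: 0.48·k^(0.48−1) = 0.108. Solving, k_gold = (0.48/0.108)^(1/0.52) ≈ 17.6118.
y_gold = 17.6118^0.48 ≈ 3.9626.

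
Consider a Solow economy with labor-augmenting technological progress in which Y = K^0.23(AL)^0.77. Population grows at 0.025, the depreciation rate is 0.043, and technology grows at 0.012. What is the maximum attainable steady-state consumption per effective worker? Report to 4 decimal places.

Capital per effective worker breaks even when investment replaces (n + g + δ)·k; here n + g + δ = 0.08.
Golden rule sets MPK = n+g+δ: 0.23·k^(0.23−1) = 0.08, so k_gold = (0.23/0.08)^(1/0.77) ≈ 3.9412.
y_gold = 3.9412^0.23 ≈ 1.3709.
c_gold = y_gold − (n+g+δ)·k_gold = 1.3709 − 0.08·3.9412 ≈ 1.0556.

c_gold ≈ 1.0556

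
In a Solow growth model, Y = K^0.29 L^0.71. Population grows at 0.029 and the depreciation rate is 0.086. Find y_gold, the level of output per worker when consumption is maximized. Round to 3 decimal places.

y_gold ≈ 1.459

The effective depreciation rate is n + δ = 0.029 + 0.086 = 0.115.
Maximizing c = f(k) − (n+δ)·k gives f'(k) = n+δ, i.e. 0.29·k^(0.29−1) = 0.115, so k_gold = (0.29/0.115)^(1/0.71) ≈ 3.6794.
Output: y_gold = k_gold^0.29 = 3.6794^0.29 ≈ 1.4591.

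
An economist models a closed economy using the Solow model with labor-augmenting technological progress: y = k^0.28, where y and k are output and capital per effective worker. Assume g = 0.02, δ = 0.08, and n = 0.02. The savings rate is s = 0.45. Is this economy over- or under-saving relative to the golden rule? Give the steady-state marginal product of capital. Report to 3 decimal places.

over-saving; MPK ≈ 0.075

n + g + δ = 0.02 + 0.02 + 0.08 = 0.12.
Steady-state k*: s·k^0.28 = 0.12·k gives k* = (0.45/0.12)^(1/0.72) ≈ 6.2700.
MPK = 0.28·6.2700^(-0.72) ≈ 0.0747.
MPK < n+g+δ = 0.12, so the economy is dynamically inefficient (over-saving).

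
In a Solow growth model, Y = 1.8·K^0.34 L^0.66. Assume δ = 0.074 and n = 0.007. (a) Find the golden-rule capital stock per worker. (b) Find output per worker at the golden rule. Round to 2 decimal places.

Capital per worker breaks even when investment replaces (n + δ)·k; here n + δ = 0.081.
Golden rule sets MPK = n+δ: 0.34·1.8·k^(0.34−1) = 0.081, so k_gold = (0.34·1.8/0.081)^(1/0.66) ≈ 21.4144.
y_gold = 1.8·21.4144^0.34 ≈ 5.1017.

(a) k_gold ≈ 21.41; (b) y_gold ≈ 5.10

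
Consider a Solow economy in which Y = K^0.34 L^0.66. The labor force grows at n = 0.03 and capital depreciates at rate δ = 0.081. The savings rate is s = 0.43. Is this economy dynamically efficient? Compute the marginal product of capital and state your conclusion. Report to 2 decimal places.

dynamically inefficient; MPK ≈ 0.09

n + δ = 0.03 + 0.081 = 0.111.
Steady-state k*: s·k^0.34 = 0.111·k gives k* = (0.43/0.111)^(1/0.66) ≈ 7.7827.
MPK = 0.34·7.7827^(-0.66) ≈ 0.0878.
MPK < n+δ = 0.111, so the economy is dynamically inefficient (over-saving).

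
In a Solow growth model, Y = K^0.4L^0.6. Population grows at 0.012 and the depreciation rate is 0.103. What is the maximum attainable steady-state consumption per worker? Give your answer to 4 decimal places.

c_gold ≈ 1.3774

n + δ = 0.012 + 0.103 = 0.115.
Setting f'(k) = n+δ gives 0.4·k^(0.4−1) = 0.115, hence k_gold = (0.4/0.115)^(1/0.6) ≈ 7.9849.
y_gold = 7.9849^0.4 ≈ 2.2957.
c_gold = y_gold − (n+δ)·k_gold = 2.2957 − 0.115·7.9849 ≈ 1.3774.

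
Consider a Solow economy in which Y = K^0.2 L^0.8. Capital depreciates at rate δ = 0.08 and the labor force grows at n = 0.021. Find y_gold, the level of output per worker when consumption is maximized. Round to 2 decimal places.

y_gold ≈ 1.19

Capital per worker breaks even when investment replaces (n + δ)·k; here n + δ = 0.101.
At the golden rule the marginal product of capital equals n+δ: 0.2·k^(0.2−1) = 0.101. Solving, k_gold = (0.2/0.101)^(1/0.8) ≈ 2.3490.
Output: y_gold = k_gold^0.2 = 2.3490^0.2 ≈ 1.1863.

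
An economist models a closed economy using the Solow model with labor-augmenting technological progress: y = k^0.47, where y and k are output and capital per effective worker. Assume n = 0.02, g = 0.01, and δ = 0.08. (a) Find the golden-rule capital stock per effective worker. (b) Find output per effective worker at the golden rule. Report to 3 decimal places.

(a) k_gold ≈ 15.489; (b) y_gold ≈ 3.625

Capital per effective worker breaks even when investment replaces (n + g + δ)·k; here n + g + δ = 0.11.
Maximizing c = f(k) − (n+g+δ)·k gives f'(k) = n+g+δ, i.e. 0.47·k^(0.47−1) = 0.11, so k_gold = (0.47/0.11)^(1/0.53) ≈ 15.4885.
y_gold = 15.4885^0.47 ≈ 3.6250.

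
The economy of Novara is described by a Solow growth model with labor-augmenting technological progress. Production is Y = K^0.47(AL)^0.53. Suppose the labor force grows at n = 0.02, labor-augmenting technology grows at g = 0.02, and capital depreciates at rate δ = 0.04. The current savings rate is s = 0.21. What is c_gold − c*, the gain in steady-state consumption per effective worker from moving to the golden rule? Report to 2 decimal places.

The effective depreciation rate is n + g + δ = 0.02 + 0.02 + 0.04 = 0.08.
Current steady state (s = 0.21): k* = (0.21/0.08)^(1/0.53) ≈ 6.1775, y* = 6.1775^0.47 ≈ 2.3533, c* = (1−0.21)·2.3533 ≈ 1.8591.
Maximizing c = f(k) − (n+g+δ)·k gives f'(k) = n+g+δ, i.e. 0.47·k^(0.47−1) = 0.08, so k_gold = (0.47/0.08)^(1/0.53) ≈ 28.2461.
y_gold = 28.2461^0.47 ≈ 4.8078, c_gold = y_gold − 0.08·k_gold ≈ 2.5482.
Gain: Δc = 2.5482 − 1.8591 ≈ 0.6890.

Δc ≈ 0.69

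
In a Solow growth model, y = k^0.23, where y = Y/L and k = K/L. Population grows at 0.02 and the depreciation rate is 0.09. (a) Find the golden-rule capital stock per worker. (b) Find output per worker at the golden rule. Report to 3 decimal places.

n + δ = 0.02 + 0.09 = 0.11.
Maximizing c = f(k) − (n+δ)·k gives f'(k) = n+δ, i.e. 0.23·k^(0.23−1) = 0.11, so k_gold = (0.23/0.11)^(1/0.77) ≈ 2.6063.
y_gold = 2.6063^0.23 ≈ 1.2465.

(a) k_gold ≈ 2.606; (b) y_gold ≈ 1.246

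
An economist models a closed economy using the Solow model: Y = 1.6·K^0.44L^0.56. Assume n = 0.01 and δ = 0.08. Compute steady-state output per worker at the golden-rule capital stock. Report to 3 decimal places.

y_gold ≈ 8.054

n + δ = 0.01 + 0.08 = 0.09.
Maximizing c = f(k) − (n+δ)·k gives f'(k) = n+δ, i.e. 0.44·1.6·k^(0.44−1) = 0.09, so k_gold = (0.44·1.6/0.09)^(1/0.56) ≈ 39.3761.
Output: y_gold = 1.6·k_gold^0.44 = 1.6·39.3761^0.44 ≈ 8.0542.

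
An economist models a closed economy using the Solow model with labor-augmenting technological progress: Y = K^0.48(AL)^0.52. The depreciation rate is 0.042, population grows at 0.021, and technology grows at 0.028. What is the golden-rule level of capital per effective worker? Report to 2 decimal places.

k_gold ≈ 24.48

n + g + δ = 0.021 + 0.028 + 0.042 = 0.091.
At the golden rule the marginal product of capital equals n+g+δ: 0.48·k^(0.48−1) = 0.091. Solving, k_gold = (0.48/0.091)^(1/0.52) ≈ 24.4819.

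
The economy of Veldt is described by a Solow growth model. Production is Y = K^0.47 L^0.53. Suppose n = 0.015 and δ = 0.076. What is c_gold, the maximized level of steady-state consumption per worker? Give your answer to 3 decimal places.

n + δ = 0.015 + 0.076 = 0.091.
Setting f'(k) = n+δ gives 0.47·k^(0.47−1) = 0.091, hence k_gold = (0.47/0.091)^(1/0.53) ≈ 22.1508.
y_gold = 22.1508^0.47 ≈ 4.2888.
c_gold = y_gold − (n+δ)·k_gold = 4.2888 − 0.091·22.1508 ≈ 2.2730.

c_gold ≈ 2.273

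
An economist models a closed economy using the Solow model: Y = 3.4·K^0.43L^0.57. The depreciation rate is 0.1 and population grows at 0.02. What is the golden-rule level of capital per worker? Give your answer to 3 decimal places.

k_gold ≈ 80.325

n + δ = 0.02 + 0.1 = 0.12.
At the golden rule the marginal product of capital equals n+δ: 0.43·3.4·k^(0.43−1) = 0.12. Solving, k_gold = (0.43·3.4/0.12)^(1/0.57) ≈ 80.3254.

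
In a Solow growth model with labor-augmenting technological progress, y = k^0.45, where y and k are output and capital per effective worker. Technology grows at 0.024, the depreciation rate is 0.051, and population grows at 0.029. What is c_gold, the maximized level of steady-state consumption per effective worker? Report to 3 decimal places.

c_gold ≈ 1.823

Break-even investment rate: n + g + δ = 0.029 + 0.024 + 0.051 = 0.104.
At the golden rule the marginal product of capital equals n+g+δ: 0.45·k^(0.45−1) = 0.104. Solving, k_gold = (0.45/0.104)^(1/0.55) ≈ 14.3446.
y_gold = 14.3446^0.45 ≈ 3.3152.
c_gold = y_gold − (n+g+δ)·k_gold = 3.3152 − 0.104·14.3446 ≈ 1.8234.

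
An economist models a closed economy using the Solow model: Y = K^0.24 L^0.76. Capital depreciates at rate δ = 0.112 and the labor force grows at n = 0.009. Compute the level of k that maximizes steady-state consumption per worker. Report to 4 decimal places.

k_gold ≈ 2.4624

Capital per worker breaks even when investment replaces (n + δ)·k; here n + δ = 0.121.
At the golden rule the marginal product of capital equals n+δ: 0.24·k^(0.24−1) = 0.121. Solving, k_gold = (0.24/0.121)^(1/0.76) ≈ 2.4624.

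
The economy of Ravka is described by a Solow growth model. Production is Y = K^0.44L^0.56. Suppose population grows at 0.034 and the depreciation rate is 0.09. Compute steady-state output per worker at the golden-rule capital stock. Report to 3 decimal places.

y_gold ≈ 2.705

The effective depreciation rate is n + δ = 0.034 + 0.09 = 0.124.
Setting f'(k) = n+δ gives 0.44·k^(0.44−1) = 0.124, hence k_gold = (0.44/0.124)^(1/0.56) ≈ 9.5984.
Output: y_gold = k_gold^0.44 = 9.5984^0.44 ≈ 2.7050.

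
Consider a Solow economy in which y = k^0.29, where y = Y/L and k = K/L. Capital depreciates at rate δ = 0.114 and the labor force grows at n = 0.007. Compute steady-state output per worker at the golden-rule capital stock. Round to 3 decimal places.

Capital per worker breaks even when investment replaces (n + δ)·k; here n + δ = 0.121.
Maximizing c = f(k) − (n+δ)·k gives f'(k) = n+δ, i.e. 0.29·k^(0.29−1) = 0.121, so k_gold = (0.29/0.121)^(1/0.71) ≈ 3.4250.
Output: y_gold = k_gold^0.29 = 3.4250^0.29 ≈ 1.4291.

y_gold ≈ 1.429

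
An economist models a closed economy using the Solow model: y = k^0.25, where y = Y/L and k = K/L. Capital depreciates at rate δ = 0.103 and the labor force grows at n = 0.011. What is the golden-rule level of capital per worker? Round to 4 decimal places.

k_gold ≈ 2.8491

Break-even investment rate: n + δ = 0.011 + 0.103 = 0.114.
Maximizing c = f(k) − (n+δ)·k gives f'(k) = n+δ, i.e. 0.25·k^(0.25−1) = 0.114, so k_gold = (0.25/0.114)^(1/0.75) ≈ 2.8491.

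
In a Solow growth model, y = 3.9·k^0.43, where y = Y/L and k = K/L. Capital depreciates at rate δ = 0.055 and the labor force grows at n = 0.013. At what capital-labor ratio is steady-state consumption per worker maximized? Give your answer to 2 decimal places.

n + δ = 0.013 + 0.055 = 0.068.
At the golden rule the marginal product of capital equals n+δ: 0.43·3.9·k^(0.43−1) = 0.068. Solving, k_gold = (0.43·3.9/0.068)^(1/0.57) ≈ 276.7882.

k_gold ≈ 276.79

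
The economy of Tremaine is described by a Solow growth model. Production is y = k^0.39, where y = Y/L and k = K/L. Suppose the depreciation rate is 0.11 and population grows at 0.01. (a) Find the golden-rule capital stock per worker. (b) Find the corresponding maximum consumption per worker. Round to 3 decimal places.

n + δ = 0.01 + 0.11 = 0.12.
At the golden rule the marginal product of capital equals n+δ: 0.39·k^(0.39−1) = 0.12. Solving, k_gold = (0.39/0.12)^(1/0.61) ≈ 6.9048.
y_gold = 6.9048^0.39 ≈ 2.1246; c_gold = y_gold − 0.12·k_gold ≈ 1.2960.

(a) k_gold ≈ 6.905; (b) c_gold ≈ 1.296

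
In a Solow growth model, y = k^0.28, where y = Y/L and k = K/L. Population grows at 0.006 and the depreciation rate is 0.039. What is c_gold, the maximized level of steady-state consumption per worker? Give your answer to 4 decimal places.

Capital per worker breaks even when investment replaces (n + δ)·k; here n + δ = 0.045.
Maximizing c = f(k) − (n+δ)·k gives f'(k) = n+δ, i.e. 0.28·k^(0.28−1) = 0.045, so k_gold = (0.28/0.045)^(1/0.72) ≈ 12.6678.
y_gold = 12.6678^0.28 ≈ 2.0359.
c_gold = y_gold − (n+δ)·k_gold = 2.0359 − 0.045·12.6678 ≈ 1.4658.

c_gold ≈ 1.4658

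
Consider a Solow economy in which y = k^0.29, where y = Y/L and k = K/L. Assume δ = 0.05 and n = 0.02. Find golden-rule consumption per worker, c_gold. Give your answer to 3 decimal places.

c_gold ≈ 1.269

n + δ = 0.02 + 0.05 = 0.07.
At the golden rule the marginal product of capital equals n+δ: 0.29·k^(0.29−1) = 0.07. Solving, k_gold = (0.29/0.07)^(1/0.71) ≈ 7.4035.
y_gold = 7.4035^0.29 ≈ 1.7870.
c_gold = y_gold − (n+δ)·k_gold = 1.7870 − 0.07·7.4035 ≈ 1.2688.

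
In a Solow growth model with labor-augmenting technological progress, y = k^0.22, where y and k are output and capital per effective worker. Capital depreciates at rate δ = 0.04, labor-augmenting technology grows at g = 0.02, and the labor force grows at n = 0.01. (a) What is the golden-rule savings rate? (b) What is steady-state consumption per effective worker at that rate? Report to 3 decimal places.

(a) s_gold = 0.220; (b) c_gold ≈ 1.077

Capital per effective worker breaks even when investment replaces (n + g + δ)·k; here n + g + δ = 0.07.
For Cobb-Douglas, s_gold equals capital's share: s_gold = 0.22.
At the golden rule the marginal product of capital equals n+g+δ: 0.22·k^(0.22−1) = 0.07. Solving, k_gold = (0.22/0.07)^(1/0.78) ≈ 4.3411.
y_gold = 4.3411^0.22 ≈ 1.3812; c_gold = (1−0.22)·y_gold ≈ 1.0774.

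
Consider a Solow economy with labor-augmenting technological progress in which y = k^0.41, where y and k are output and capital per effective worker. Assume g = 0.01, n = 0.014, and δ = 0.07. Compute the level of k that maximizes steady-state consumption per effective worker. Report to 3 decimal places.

Break-even investment rate: n + g + δ = 0.014 + 0.01 + 0.07 = 0.094.
Setting f'(k) = n+g+δ gives 0.41·k^(0.41−1) = 0.094, hence k_gold = (0.41/0.094)^(1/0.59) ≈ 12.1384.

k_gold ≈ 12.138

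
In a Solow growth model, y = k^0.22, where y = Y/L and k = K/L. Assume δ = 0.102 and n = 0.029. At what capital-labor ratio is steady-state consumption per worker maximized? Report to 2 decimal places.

Break-even investment rate: n + δ = 0.029 + 0.102 = 0.131.
Golden rule sets MPK = n+δ: 0.22·k^(0.22−1) = 0.131, so k_gold = (0.22/0.131)^(1/0.78) ≈ 1.9438.

k_gold ≈ 1.94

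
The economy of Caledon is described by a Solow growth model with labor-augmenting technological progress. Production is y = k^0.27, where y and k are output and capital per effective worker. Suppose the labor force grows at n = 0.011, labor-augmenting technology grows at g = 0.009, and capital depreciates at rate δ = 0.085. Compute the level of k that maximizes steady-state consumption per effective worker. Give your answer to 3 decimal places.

Break-even investment rate: n + g + δ = 0.011 + 0.009 + 0.085 = 0.105.
Golden rule sets MPK = n+g+δ: 0.27·k^(0.27−1) = 0.105, so k_gold = (0.27/0.105)^(1/0.73) ≈ 3.6466.

k_gold ≈ 3.647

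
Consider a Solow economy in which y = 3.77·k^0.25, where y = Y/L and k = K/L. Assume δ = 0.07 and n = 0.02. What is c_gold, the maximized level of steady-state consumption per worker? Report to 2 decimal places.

c_gold ≈ 6.19

Capital per worker breaks even when investment replaces (n + δ)·k; here n + δ = 0.09.
At the golden rule the marginal product of capital equals n+δ: 0.25·3.77·k^(0.25−1) = 0.09. Solving, k_gold = (0.25·3.77/0.09)^(1/0.75) ≈ 22.9114.
y_gold = 3.77·22.9114^0.25 ≈ 8.2481.
c_gold = y_gold − (n+δ)·k_gold = 8.2481 − 0.09·22.9114 ≈ 6.1861.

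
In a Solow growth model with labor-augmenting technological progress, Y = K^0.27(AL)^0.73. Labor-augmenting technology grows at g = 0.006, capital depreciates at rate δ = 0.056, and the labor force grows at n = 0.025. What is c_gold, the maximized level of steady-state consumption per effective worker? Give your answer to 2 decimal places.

c_gold ≈ 1.11

The effective depreciation rate is n + g + δ = 0.025 + 0.006 + 0.056 = 0.087.
Maximizing c = f(k) − (n+g+δ)·k gives f'(k) = n+g+δ, i.e. 0.27·k^(0.27−1) = 0.087, so k_gold = (0.27/0.087)^(1/0.73) ≈ 4.7180.
y_gold = 4.7180^0.27 ≈ 1.5203.
c_gold = y_gold − (n+g+δ)·k_gold = 1.5203 − 0.087·4.7180 ≈ 1.1098.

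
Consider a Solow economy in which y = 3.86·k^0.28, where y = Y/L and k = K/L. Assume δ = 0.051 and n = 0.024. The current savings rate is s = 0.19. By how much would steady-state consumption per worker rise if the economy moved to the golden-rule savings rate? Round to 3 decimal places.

Δc ≈ 0.255

The effective depreciation rate is n + δ = 0.024 + 0.051 = 0.075.
Current steady state (s = 0.19): k* = (0.19·3.86/0.075)^(1/0.72) ≈ 23.7350, y* = 3.86·23.7350^0.28 ≈ 9.3691, c* = (1−0.19)·9.3691 ≈ 7.5889.
Setting f'(k) = n+δ gives 0.28·3.86·k^(0.28−1) = 0.075, hence k_gold = (0.28·3.86/0.075)^(1/0.72) ≈ 40.6709.
y_gold = 3.86·40.6709^0.28 ≈ 10.8940, c_gold = y_gold − 0.075·k_gold ≈ 7.8437.
Gain: Δc = 7.8437 − 7.5889 ≈ 0.2547.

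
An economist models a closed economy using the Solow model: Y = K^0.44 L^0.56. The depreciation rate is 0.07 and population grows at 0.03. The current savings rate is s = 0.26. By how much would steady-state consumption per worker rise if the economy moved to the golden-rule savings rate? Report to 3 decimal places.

Break-even investment rate: n + δ = 0.03 + 0.07 = 0.1.
Current steady state (s = 0.26): k* = (0.26/0.1)^(1/0.56) ≈ 5.5084, y* = 5.5084^0.44 ≈ 2.1186, c* = (1−0.26)·2.1186 ≈ 1.5678.
Golden rule sets MPK = n+δ: 0.44·k^(0.44−1) = 0.1, so k_gold = (0.44/0.1)^(1/0.56) ≈ 14.0936.
y_gold = 14.0936^0.44 ≈ 3.2031, c_gold = y_gold − 0.1·k_gold ≈ 1.7937.
Gain: Δc = 1.7937 − 1.5678 ≈ 0.2260.

Δc ≈ 0.226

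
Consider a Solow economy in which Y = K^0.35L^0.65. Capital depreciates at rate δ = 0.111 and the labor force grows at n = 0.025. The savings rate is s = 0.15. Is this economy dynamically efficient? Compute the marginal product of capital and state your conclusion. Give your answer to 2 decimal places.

dynamically efficient; MPK ≈ 0.32

Capital per worker breaks even when investment replaces (n + δ)·k; here n + δ = 0.136.
Steady-state k*: s·k^0.35 = 0.136·k gives k* = (0.15/0.136)^(1/0.65) ≈ 1.1627.
MPK = 0.35·1.1627^(-0.65) ≈ 0.3173.
MPK > n+δ = 0.136, so the economy is dynamically efficient (under-saving).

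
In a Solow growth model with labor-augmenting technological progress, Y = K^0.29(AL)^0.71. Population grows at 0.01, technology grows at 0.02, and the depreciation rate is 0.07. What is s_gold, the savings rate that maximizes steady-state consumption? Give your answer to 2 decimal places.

s_gold = 0.29

n + g + δ = 0.01 + 0.02 + 0.07 = 0.1.
At the golden rule MPK = n+g+δ, and in any Cobb-Douglas steady state s = (n+g+δ)·k/y = MPK·k/y = capital's share 0.29.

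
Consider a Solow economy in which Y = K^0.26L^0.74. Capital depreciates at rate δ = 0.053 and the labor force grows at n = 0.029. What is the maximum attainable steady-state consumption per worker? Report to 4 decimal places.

The effective depreciation rate is n + δ = 0.029 + 0.053 = 0.082.
Golden rule sets MPK = n+δ: 0.26·k^(0.26−1) = 0.082, so k_gold = (0.26/0.082)^(1/0.74) ≈ 4.7560.
y_gold = 4.7560^0.26 ≈ 1.5000.
c_gold = y_gold − (n+δ)·k_gold = 1.5000 − 0.082·4.7560 ≈ 1.1100.

c_gold ≈ 1.1100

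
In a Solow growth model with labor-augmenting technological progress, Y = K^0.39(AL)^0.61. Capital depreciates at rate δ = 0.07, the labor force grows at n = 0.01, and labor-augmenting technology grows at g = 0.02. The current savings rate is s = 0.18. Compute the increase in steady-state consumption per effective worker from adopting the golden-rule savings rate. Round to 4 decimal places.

Δc ≈ 0.2622

Break-even investment rate: n + g + δ = 0.01 + 0.02 + 0.07 = 0.1.
Current steady state (s = 0.18): k* = (0.18/0.1)^(1/0.61) ≈ 2.6211, y* = 2.6211^0.39 ≈ 1.4562, c* = (1−0.18)·1.4562 ≈ 1.1940.
Golden rule sets MPK = n+g+δ: 0.39·k^(0.39−1) = 0.1, so k_gold = (0.39/0.1)^(1/0.61) ≈ 9.3102.
y_gold = 9.3102^0.39 ≈ 2.3872, c_gold = y_gold − 0.1·k_gold ≈ 1.4562.
Gain: Δc = 1.4562 − 1.1940 ≈ 0.2622.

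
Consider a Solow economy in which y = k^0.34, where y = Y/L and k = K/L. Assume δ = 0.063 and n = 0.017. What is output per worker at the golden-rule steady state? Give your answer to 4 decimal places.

Break-even investment rate: n + δ = 0.017 + 0.063 = 0.08.
At the golden rule the marginal product of capital equals n+δ: 0.34·k^(0.34−1) = 0.08. Solving, k_gold = (0.34/0.08)^(1/0.66) ≈ 8.9558.
Output: y_gold = k_gold^0.34 = 8.9558^0.34 ≈ 2.1072.

y_gold ≈ 2.1072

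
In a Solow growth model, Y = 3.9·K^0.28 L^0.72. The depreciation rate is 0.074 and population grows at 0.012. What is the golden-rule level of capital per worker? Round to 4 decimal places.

k_gold ≈ 34.1154

n + δ = 0.012 + 0.074 = 0.086.
Maximizing c = f(k) − (n+δ)·k gives f'(k) = n+δ, i.e. 0.28·3.9·k^(0.28−1) = 0.086, so k_gold = (0.28·3.9/0.086)^(1/0.72) ≈ 34.1154.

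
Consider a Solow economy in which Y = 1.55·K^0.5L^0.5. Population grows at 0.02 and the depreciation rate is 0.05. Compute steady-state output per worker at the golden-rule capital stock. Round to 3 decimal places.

y_gold ≈ 17.161

n + δ = 0.02 + 0.05 = 0.07.
At the golden rule the marginal product of capital equals n+δ: 0.5·1.55·k^(0.5−1) = 0.07. Solving, k_gold = (0.5·1.55/0.07)^(1/0.5) ≈ 122.5765.
Output: y_gold = 1.55·k_gold^0.5 = 1.55·122.5765^0.5 ≈ 17.1607.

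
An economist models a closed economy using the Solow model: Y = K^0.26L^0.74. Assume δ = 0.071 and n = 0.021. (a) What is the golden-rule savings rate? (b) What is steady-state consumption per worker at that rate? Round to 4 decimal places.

(a) s_gold = 0.2600; (b) c_gold ≈ 1.0660

Capital per worker breaks even when investment replaces (n + δ)·k; here n + δ = 0.092.
For Cobb-Douglas, s_gold equals capital's share: s_gold = 0.26.
At the golden rule the marginal product of capital equals n+δ: 0.26·k^(0.26−1) = 0.092. Solving, k_gold = (0.26/0.092)^(1/0.74) ≈ 4.0711.
y_gold = 4.0711^0.26 ≈ 1.4405; c_gold = (1−0.26)·y_gold ≈ 1.0660.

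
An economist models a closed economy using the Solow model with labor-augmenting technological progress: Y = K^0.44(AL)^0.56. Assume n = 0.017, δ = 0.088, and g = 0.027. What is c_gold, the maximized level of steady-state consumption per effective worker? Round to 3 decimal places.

n + g + δ = 0.017 + 0.027 + 0.088 = 0.132.
At the golden rule the marginal product of capital equals n+g+δ: 0.44·k^(0.44−1) = 0.132. Solving, k_gold = (0.44/0.132)^(1/0.56) ≈ 8.5844.
y_gold = 8.5844^0.44 ≈ 2.5753.
c_gold = y_gold − (n+g+δ)·k_gold = 2.5753 − 0.132·8.5844 ≈ 1.4422.

c_gold ≈ 1.442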